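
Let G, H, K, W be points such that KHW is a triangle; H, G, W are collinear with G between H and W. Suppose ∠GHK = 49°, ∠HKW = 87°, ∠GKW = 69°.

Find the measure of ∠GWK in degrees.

∠GWK = 44°

1. ∠KHW = 49°  [G on ray HW]
2. ∠HWK = 44°  [△KHW]
3. ∠GWK = 44°  [G on ray WH]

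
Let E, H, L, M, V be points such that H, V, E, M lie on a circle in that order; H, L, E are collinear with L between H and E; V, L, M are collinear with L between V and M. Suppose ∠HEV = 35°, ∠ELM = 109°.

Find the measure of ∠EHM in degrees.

1. ∠HMV = 35°  [same arc HV]
2. ∠HLM = 71°  [linear pair at L on HE]
3. ∠EHM = 74°  [△HLM]

∠EHM = 74°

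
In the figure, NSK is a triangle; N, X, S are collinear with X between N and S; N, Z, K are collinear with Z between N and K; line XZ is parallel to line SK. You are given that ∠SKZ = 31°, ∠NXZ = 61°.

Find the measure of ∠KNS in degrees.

∠KNS = 88°

1. ∠NKS = 31°  [Z on ray KN]
2. ∠KSN = 61°  [XZ∥SK, corresponding at X]
3. ∠KNS = 88°  [△NSK]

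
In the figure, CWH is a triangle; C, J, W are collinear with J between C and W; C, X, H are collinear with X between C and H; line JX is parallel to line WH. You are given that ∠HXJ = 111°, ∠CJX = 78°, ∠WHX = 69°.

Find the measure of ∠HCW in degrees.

∠HCW = 33°

1. ∠CXJ = 69°  [linear pair at X on CH]
2. ∠JCX = 33°  [△CJX]
3. ∠HCW = 33°  [J on CW, X on CH]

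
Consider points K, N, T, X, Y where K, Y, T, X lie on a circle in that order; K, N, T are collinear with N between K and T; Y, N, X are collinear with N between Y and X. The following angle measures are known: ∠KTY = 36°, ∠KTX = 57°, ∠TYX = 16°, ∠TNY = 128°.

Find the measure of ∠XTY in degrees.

∠XTY = 93°

1. ∠KXY = 36°  [same arc KY]
2. ∠KYX = 57°  [same arc KX]
3. ∠XKY = 87°  [△KYX]
4. ∠XTY = 93°  [cyclic KYTX, opposite ∠K+∠T]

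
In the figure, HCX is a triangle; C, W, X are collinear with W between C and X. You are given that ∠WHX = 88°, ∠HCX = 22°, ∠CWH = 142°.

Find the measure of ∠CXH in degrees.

∠CXH = 54°

1. ∠HWX = 38°  [linear pair at W on CX]
2. ∠HXW = 54°  [△HWX]
3. ∠CXH = 54°  [W on ray XC]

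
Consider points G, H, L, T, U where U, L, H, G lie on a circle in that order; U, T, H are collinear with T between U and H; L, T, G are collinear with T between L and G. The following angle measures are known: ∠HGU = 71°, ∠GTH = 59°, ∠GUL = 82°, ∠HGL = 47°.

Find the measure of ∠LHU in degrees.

∠LHU = 24°

1. ∠HLU = 109°  [cyclic ULHG, opposite ∠L+∠G]
2. ∠HUL = 47°  [same arc LH]
3. ∠LHU = 24°  [△ULH]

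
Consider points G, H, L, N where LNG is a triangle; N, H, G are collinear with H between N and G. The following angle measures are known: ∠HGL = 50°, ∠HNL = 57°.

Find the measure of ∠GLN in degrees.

∠GLN = 73°

1. ∠LGN = 50°  [H on ray GN]
2. ∠GNL = 57°  [H on ray NG]
3. ∠GLN = 73°  [△LNG]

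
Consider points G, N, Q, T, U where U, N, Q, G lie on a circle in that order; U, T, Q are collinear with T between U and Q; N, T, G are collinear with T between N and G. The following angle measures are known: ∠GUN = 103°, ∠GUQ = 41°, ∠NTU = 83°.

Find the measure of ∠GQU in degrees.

∠GQU = 35°

1. ∠GQN = 77°  [cyclic UNQG, opposite ∠U+∠Q]
2. ∠GNQ = 41°  [same arc QG]
3. ∠GTQ = 83°  [vertical angles at T]
4. ∠NGQ = 62°  [△NQG]
5. ∠GQU = 35°  [△QTG]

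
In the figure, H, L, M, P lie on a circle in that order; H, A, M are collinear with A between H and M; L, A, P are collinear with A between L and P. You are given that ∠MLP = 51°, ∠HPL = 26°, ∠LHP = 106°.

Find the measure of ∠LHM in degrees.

∠LHM = 55°

1. ∠LMP = 74°  [cyclic HLMP, opposite ∠H+∠M]
2. ∠LPM = 55°  [△LMP]
3. ∠LHM = 55°  [same arc LM]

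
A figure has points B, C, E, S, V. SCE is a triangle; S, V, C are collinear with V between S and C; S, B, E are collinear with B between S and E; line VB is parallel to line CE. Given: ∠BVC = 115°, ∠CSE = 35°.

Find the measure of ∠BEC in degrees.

1. ∠BVS = 65°  [linear pair at V on SC]
2. ∠BSV = 35°  [V on SC, B on SE]
3. ∠SBV = 80°  [△SVB]
4. ∠EBV = 100°  [linear pair at B on SE]
5. ∠BEC = 80°  [VB∥CE, co-interior at E–B]

∠BEC = 80°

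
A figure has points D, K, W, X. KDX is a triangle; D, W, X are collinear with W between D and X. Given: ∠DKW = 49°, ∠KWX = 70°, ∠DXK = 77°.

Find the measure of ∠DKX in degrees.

1. ∠DWK = 110°  [linear pair at W on DX]
2. ∠KDW = 21°  [△KDW]
3. ∠KDX = 21°  [W on ray DX]
4. ∠DKX = 82°  [△KDX]

∠DKX = 82°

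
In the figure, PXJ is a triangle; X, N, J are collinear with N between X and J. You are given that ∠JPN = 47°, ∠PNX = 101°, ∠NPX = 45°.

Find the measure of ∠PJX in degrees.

∠PJX = 54°

1. ∠JNP = 79°  [linear pair at N on XJ]
2. ∠NJP = 54°  [△PNJ]
3. ∠PJX = 54°  [N on ray JX]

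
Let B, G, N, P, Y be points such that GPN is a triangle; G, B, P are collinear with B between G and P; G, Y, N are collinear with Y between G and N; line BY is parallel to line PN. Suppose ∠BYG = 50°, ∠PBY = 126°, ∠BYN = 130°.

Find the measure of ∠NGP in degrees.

1. ∠GBY = 54°  [linear pair at B on GP]
2. ∠BGY = 76°  [△GBY]
3. ∠NGP = 76°  [B on GP, Y on GN]

∠NGP = 76°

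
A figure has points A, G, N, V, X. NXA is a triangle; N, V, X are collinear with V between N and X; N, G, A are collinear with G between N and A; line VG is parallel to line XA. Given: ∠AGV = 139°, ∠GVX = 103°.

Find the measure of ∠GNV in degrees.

∠GNV = 62°

1. ∠NGV = 41°  [linear pair at G on NA]
2. ∠GVN = 77°  [linear pair at V on NX]
3. ∠GNV = 62°  [△NVG]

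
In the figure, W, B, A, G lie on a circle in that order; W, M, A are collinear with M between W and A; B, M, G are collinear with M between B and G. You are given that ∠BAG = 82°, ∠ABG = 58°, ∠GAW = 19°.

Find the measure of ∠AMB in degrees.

∠AMB = 59°

1. ∠BWG = 98°  [cyclic WBAG, opposite ∠W+∠A]
2. ∠AWG = 58°  [same arc AG]
3. ∠GBW = 19°  [same arc WG]
4. ∠BGW = 63°  [△WBG]
5. ∠GMW = 59°  [△WMG]
6. ∠AMB = 59°  [vertical angles at M]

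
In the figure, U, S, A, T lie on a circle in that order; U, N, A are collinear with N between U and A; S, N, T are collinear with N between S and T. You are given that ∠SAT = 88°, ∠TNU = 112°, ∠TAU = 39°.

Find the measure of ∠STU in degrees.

1. ∠SUT = 92°  [cyclic USAT, opposite ∠U+∠A]
2. ∠TSU = 39°  [same arc UT]
3. ∠STU = 49°  [△UST]

∠STU = 49°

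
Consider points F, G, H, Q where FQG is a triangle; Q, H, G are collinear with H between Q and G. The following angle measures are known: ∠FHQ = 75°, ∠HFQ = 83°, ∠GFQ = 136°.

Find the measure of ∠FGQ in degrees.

1. ∠FQH = 22°  [△FQH]
2. ∠FQG = 22°  [H on ray QG]
3. ∠FGQ = 22°  [△FQG]

∠FGQ = 22°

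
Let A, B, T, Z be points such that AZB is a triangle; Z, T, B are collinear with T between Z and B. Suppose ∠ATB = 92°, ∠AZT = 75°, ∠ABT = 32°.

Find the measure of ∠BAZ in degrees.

1. ∠AZB = 75°  [T on ray ZB]
2. ∠ABZ = 32°  [T on ray BZ]
3. ∠BAZ = 73°  [△AZB]

∠BAZ = 73°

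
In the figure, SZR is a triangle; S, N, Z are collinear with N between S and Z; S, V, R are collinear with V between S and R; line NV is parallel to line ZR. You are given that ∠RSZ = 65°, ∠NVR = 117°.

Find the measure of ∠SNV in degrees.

1. ∠NSV = 65°  [N on SZ, V on SR]
2. ∠NVS = 63°  [linear pair at V on SR]
3. ∠SNV = 52°  [△SNV]

∠SNV = 52°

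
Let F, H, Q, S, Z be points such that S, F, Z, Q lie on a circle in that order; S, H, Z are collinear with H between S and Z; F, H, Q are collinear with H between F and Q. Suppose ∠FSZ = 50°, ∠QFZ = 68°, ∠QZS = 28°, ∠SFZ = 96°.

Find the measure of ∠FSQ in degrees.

∠FSQ = 118°

1. ∠FQZ = 50°  [same arc FZ]
2. ∠FZQ = 62°  [△FZQ]
3. ∠FSQ = 118°  [cyclic SFZQ, opposite ∠S+∠Z]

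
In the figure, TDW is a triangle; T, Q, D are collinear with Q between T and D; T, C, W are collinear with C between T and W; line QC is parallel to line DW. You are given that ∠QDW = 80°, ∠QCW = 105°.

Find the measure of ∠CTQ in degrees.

1. ∠TDW = 80°  [Q on ray DT]
2. ∠QCT = 75°  [linear pair at C on TW]
3. ∠CQT = 80°  [QC∥DW, corresponding at Q]
4. ∠CTQ = 25°  [△TQC]

∠CTQ = 25°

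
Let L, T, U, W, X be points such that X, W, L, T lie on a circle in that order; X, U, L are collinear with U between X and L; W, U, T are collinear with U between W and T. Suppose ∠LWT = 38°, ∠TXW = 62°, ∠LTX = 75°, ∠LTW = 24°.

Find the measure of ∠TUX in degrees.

1. ∠LXT = 38°  [same arc LT]
2. ∠TLX = 67°  [△XLT]
3. ∠LUT = 89°  [△LUT]
4. ∠TUX = 91°  [linear pair at U on XL]

∠TUX = 91°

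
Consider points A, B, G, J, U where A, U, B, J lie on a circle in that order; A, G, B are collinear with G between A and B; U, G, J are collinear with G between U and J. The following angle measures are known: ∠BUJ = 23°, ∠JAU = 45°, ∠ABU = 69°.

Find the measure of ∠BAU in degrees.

∠BAU = 22°

1. ∠BGU = 88°  [△UGB]
2. ∠AJU = 69°  [same arc AU]
3. ∠AGU = 92°  [linear pair at G on AB]
4. ∠AUJ = 66°  [△AUJ]
5. ∠BAU = 22°  [△AGU]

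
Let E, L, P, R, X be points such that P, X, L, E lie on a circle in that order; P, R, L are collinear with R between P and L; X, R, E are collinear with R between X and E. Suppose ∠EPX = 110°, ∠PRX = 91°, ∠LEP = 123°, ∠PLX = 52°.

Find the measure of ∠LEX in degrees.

1. ∠ELX = 70°  [cyclic PXLE, opposite ∠P+∠L]
2. ∠LRX = 89°  [linear pair at R on PL]
3. ∠EXL = 39°  [△XRL]
4. ∠LEX = 71°  [△XLE]

∠LEX = 71°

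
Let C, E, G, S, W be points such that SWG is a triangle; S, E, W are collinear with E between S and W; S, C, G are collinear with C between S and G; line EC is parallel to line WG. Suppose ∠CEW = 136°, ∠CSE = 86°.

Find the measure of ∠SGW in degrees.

1. ∠CES = 44°  [linear pair at E on SW]
2. ∠ECS = 50°  [△SEC]
3. ∠SGW = 50°  [EC∥WG, corresponding at C]

∠SGW = 50°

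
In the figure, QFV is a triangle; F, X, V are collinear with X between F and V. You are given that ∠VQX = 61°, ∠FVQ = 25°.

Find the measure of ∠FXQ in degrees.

∠FXQ = 86°

1. ∠QVX = 25°  [X on ray VF]
2. ∠QXV = 94°  [△QXV]
3. ∠FXQ = 86°  [linear pair at X on FV]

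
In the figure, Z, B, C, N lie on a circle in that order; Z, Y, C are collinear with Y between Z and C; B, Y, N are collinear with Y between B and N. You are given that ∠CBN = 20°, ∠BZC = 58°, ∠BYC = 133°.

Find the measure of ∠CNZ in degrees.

∠CNZ = 85°

1. ∠BCZ = 27°  [△BYC]
2. ∠CBZ = 95°  [△ZBC]
3. ∠CNZ = 85°  [cyclic ZBCN, opposite ∠B+∠N]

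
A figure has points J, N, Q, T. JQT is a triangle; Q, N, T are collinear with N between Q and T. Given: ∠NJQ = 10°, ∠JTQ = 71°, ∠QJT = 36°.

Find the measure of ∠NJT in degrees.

∠NJT = 26°

1. ∠JQT = 73°  [△JQT]
2. ∠JTN = 71°  [N on ray TQ]
3. ∠JQN = 73°  [N on ray QT]
4. ∠JNQ = 97°  [△JQN]
5. ∠JNT = 83°  [linear pair at N on QT]
6. ∠NJT = 26°  [△JNT]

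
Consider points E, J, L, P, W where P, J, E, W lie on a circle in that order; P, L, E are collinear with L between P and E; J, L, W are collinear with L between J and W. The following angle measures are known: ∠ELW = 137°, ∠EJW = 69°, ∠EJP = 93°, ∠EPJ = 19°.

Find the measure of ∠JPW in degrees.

∠JPW = 88°

1. ∠JLP = 137°  [vertical angles at L]
2. ∠PLW = 43°  [linear pair at L on PE]
3. ∠EPW = 69°  [same arc EW]
4. ∠PJW = 24°  [△PLJ]
5. ∠JWP = 68°  [△PLW]
6. ∠JPW = 88°  [△PJW]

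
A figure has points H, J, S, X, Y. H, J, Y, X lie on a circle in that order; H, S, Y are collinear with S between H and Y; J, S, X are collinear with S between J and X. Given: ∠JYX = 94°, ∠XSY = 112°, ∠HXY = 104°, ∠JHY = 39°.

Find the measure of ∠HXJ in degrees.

∠HXJ = 65°

1. ∠JHX = 86°  [cyclic HJYX, opposite ∠H+∠Y]
2. ∠HSJ = 112°  [vertical angles at S]
3. ∠HJX = 29°  [△HSJ]
4. ∠HXJ = 65°  [△HJX]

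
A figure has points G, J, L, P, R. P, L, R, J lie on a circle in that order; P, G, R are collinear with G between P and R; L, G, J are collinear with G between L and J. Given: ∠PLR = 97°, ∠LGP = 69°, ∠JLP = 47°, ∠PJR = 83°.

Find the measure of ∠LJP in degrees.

∠LJP = 19°

1. ∠JGR = 69°  [vertical angles at G]
2. ∠JRP = 47°  [same arc PJ]
3. ∠JPR = 50°  [△PRJ]
4. ∠JGP = 111°  [linear pair at G on PR]
5. ∠LJP = 19°  [△PGJ]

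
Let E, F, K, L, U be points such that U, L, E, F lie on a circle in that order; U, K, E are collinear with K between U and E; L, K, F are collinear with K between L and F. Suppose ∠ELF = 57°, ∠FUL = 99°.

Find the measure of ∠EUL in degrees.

1. ∠FEL = 81°  [cyclic ULEF, opposite ∠U+∠E]
2. ∠EFL = 42°  [△LEF]
3. ∠EUL = 42°  [same arc LE]

∠EUL = 42°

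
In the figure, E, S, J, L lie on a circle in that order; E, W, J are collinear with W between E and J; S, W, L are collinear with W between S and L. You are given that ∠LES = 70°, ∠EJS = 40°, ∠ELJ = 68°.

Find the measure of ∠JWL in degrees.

∠JWL = 82°

1. ∠ELS = 40°  [same arc ES]
2. ∠ESJ = 112°  [cyclic ESJL, opposite ∠S+∠L]
3. ∠ESL = 70°  [△ESL]
4. ∠JES = 28°  [△ESJ]
5. ∠EJL = 70°  [same arc EL]
6. ∠JLS = 28°  [same arc SJ]
7. ∠JWL = 82°  [△JWL]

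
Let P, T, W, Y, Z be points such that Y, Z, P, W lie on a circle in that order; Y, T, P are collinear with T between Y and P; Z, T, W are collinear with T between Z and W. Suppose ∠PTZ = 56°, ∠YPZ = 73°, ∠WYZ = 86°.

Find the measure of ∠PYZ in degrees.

∠PYZ = 35°

1. ∠YTZ = 124°  [linear pair at T on YP]
2. ∠YWZ = 73°  [same arc YZ]
3. ∠WZY = 21°  [△YZW]
4. ∠PYZ = 35°  [△YTZ]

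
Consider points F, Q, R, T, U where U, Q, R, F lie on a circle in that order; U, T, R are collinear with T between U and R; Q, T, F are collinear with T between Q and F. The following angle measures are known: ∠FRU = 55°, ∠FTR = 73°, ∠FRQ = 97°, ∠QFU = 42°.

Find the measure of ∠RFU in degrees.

1. ∠FTU = 107°  [linear pair at T on UR]
2. ∠FUR = 31°  [△UTF]
3. ∠RFU = 94°  [△URF]

∠RFU = 94°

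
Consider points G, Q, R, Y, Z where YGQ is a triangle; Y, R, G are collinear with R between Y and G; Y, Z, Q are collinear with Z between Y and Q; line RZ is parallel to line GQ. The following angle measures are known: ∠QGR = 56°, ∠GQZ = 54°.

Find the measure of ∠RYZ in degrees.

1. ∠QGY = 56°  [R on ray GY]
2. ∠GQY = 54°  [Z on ray QY]
3. ∠GYQ = 70°  [△YGQ]
4. ∠RYZ = 70°  [R on YG, Z on YQ]

∠RYZ = 70°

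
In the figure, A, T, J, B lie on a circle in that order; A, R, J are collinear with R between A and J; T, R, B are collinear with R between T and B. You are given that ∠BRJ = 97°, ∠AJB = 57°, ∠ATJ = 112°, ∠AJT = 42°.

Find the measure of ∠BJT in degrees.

∠BJT = 99°

1. ∠ATB = 57°  [same arc AB]
2. ∠ABT = 42°  [same arc AT]
3. ∠BAT = 81°  [△ATB]
4. ∠BJT = 99°  [cyclic ATJB, opposite ∠A+∠J]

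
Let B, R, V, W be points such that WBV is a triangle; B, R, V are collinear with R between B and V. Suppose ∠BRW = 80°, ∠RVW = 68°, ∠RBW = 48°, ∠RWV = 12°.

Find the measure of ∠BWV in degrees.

∠BWV = 64°

1. ∠BVW = 68°  [R on ray VB]
2. ∠VBW = 48°  [R on ray BV]
3. ∠BWV = 64°  [△WBV]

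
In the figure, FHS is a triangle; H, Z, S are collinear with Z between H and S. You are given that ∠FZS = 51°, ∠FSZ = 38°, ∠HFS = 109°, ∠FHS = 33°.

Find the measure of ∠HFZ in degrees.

1. ∠FZH = 129°  [linear pair at Z on HS]
2. ∠FHZ = 33°  [Z on ray HS]
3. ∠HFZ = 18°  [△FHZ]

∠HFZ = 18°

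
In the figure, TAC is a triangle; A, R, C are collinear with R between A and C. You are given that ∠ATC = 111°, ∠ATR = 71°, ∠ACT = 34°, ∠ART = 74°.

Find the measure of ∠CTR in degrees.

1. ∠RCT = 34°  [R on ray CA]
2. ∠CRT = 106°  [linear pair at R on AC]
3. ∠CTR = 40°  [△TRC]

∠CTR = 40°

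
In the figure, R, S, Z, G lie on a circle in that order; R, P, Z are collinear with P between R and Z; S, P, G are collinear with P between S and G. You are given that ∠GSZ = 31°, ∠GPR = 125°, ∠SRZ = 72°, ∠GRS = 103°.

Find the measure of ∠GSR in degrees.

1. ∠GRZ = 31°  [same arc ZG]
2. ∠RGS = 24°  [△RPG]
3. ∠GSR = 53°  [△RSG]

∠GSR = 53°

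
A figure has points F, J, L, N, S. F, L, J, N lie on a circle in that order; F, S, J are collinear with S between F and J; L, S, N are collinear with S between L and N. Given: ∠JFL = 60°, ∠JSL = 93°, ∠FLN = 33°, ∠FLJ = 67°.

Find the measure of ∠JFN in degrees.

∠JFN = 34°

1. ∠FJL = 53°  [△FLJ]
2. ∠FSN = 93°  [vertical angles at S]
3. ∠FNL = 53°  [same arc FL]
4. ∠JFN = 34°  [△FSN]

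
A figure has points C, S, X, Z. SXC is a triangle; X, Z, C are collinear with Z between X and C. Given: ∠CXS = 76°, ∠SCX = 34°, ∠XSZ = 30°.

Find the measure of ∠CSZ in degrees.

∠CSZ = 40°

1. ∠SXZ = 76°  [Z on ray XC]
2. ∠SCZ = 34°  [Z on ray CX]
3. ∠SZX = 74°  [△SXZ]
4. ∠CZS = 106°  [linear pair at Z on XC]
5. ∠CSZ = 40°  [△SZC]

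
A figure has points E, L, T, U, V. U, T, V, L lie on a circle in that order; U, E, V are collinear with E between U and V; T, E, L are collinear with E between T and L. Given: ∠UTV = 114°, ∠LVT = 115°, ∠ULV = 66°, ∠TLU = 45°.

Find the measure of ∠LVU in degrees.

1. ∠LUT = 65°  [cyclic UTVL, opposite ∠U+∠V]
2. ∠LTU = 70°  [△UTL]
3. ∠LVU = 70°  [same arc UL]

∠LVU = 70°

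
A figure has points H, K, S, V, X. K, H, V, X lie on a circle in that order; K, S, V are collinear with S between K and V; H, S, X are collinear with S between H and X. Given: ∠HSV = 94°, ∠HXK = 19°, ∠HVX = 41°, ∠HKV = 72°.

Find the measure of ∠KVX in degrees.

1. ∠KSX = 94°  [vertical angles at S]
2. ∠HXV = 72°  [same arc HV]
3. ∠VSX = 86°  [linear pair at S on KV]
4. ∠KVX = 22°  [△VSX]

∠KVX = 22°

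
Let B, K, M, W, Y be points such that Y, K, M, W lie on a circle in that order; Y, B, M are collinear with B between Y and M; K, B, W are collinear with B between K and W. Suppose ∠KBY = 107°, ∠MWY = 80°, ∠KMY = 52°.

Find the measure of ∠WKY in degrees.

1. ∠MKY = 100°  [cyclic YKMW, opposite ∠K+∠W]
2. ∠KYM = 28°  [△YKM]
3. ∠WKY = 45°  [△YBK]

∠WKY = 45°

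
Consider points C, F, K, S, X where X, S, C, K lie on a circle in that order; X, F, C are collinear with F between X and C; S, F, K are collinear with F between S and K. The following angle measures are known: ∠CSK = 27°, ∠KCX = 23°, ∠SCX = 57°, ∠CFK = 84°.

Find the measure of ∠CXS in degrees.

1. ∠KSX = 23°  [same arc XK]
2. ∠SFX = 84°  [vertical angles at F]
3. ∠CXS = 73°  [△XFS]

∠CXS = 73°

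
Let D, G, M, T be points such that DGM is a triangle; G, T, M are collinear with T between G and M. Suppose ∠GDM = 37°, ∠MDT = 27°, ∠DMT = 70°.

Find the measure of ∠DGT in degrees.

1. ∠DMG = 70°  [T on ray MG]
2. ∠DGM = 73°  [△DGM]
3. ∠DGT = 73°  [T on ray GM]

∠DGT = 73°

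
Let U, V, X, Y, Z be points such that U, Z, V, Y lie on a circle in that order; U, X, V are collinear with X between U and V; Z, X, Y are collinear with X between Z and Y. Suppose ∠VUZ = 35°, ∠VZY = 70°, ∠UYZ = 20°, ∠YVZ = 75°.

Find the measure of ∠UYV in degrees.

∠UYV = 55°

1. ∠UVZ = 20°  [same arc UZ]
2. ∠UZV = 125°  [△UZV]
3. ∠UYV = 55°  [cyclic UZVY, opposite ∠Z+∠Y]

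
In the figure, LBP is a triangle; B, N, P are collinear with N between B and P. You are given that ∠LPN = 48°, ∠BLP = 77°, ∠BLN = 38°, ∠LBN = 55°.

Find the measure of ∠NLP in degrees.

1. ∠BNL = 87°  [△LBN]
2. ∠LNP = 93°  [linear pair at N on BP]
3. ∠NLP = 39°  [△LNP]

∠NLP = 39°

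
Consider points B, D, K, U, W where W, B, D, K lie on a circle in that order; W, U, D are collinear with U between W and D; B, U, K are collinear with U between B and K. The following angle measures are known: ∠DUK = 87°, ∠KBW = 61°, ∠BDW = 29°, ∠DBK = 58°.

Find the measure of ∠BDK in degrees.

∠BDK = 90°

1. ∠KDW = 61°  [same arc WK]
2. ∠BKD = 32°  [△DUK]
3. ∠BDK = 90°  [△BDK]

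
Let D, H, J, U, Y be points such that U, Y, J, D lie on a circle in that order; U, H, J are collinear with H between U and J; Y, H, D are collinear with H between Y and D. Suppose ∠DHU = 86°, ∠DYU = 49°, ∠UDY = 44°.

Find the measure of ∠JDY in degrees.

∠JDY = 37°

1. ∠DHJ = 94°  [linear pair at H on UJ]
2. ∠DJU = 49°  [same arc UD]
3. ∠JDY = 37°  [△JHD]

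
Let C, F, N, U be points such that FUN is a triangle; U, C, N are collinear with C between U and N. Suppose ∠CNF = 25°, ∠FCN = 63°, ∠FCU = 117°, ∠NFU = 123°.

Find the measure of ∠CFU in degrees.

1. ∠FNU = 25°  [C on ray NU]
2. ∠FUN = 32°  [△FUN]
3. ∠CUF = 32°  [C on ray UN]
4. ∠CFU = 31°  [△FUC]

∠CFU = 31°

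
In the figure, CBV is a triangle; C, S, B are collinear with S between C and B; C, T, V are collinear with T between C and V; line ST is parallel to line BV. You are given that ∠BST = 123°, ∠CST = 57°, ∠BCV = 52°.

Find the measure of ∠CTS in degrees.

1. ∠CBV = 57°  [ST∥BV, corresponding at S]
2. ∠BVC = 71°  [△CBV]
3. ∠CTS = 71°  [ST∥BV, corresponding at T]

∠CTS = 71°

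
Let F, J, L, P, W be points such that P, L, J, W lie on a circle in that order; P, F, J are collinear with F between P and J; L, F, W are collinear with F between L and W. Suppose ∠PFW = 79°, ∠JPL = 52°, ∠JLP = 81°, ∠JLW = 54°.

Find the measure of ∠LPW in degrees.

∠LPW = 106°

1. ∠JWL = 52°  [same arc LJ]
2. ∠LJW = 74°  [△LJW]
3. ∠LPW = 106°  [cyclic PLJW, opposite ∠P+∠J]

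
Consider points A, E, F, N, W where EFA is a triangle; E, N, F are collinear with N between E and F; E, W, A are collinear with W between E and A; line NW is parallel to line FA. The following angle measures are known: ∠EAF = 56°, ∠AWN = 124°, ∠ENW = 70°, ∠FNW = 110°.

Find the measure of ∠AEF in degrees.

1. ∠EWN = 56°  [NW∥FA, corresponding at W]
2. ∠NEW = 54°  [△ENW]
3. ∠AEF = 54°  [N on EF, W on EA]

∠AEF = 54°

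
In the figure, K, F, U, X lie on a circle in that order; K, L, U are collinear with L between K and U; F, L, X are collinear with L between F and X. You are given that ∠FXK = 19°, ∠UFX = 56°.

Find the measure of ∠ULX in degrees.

1. ∠UKX = 56°  [same arc UX]
2. ∠KLX = 105°  [△KLX]
3. ∠ULX = 75°  [linear pair at L on KU]

∠ULX = 75°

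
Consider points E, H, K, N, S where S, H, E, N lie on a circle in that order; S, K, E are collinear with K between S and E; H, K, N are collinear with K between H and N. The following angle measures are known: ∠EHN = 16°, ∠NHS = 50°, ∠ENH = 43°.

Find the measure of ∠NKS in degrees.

∠NKS = 93°

1. ∠NES = 50°  [same arc SN]
2. ∠EKN = 87°  [△EKN]
3. ∠NKS = 93°  [linear pair at K on SE]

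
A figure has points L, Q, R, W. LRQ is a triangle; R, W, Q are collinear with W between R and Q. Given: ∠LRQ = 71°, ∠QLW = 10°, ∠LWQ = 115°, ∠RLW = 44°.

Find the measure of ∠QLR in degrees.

1. ∠LQW = 55°  [△LWQ]
2. ∠LQR = 55°  [W on ray QR]
3. ∠QLR = 54°  [△LRQ]

∠QLR = 54°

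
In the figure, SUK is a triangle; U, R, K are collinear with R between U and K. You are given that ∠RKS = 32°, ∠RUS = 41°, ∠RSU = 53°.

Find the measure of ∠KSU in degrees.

1. ∠SKU = 32°  [R on ray KU]
2. ∠KUS = 41°  [R on ray UK]
3. ∠KSU = 107°  [△SUK]

∠KSU = 107°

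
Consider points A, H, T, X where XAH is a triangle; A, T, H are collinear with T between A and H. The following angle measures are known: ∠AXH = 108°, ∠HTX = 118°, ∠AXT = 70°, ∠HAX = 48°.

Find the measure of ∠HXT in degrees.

∠HXT = 38°

1. ∠AHX = 24°  [△XAH]
2. ∠THX = 24°  [T on ray HA]
3. ∠HXT = 38°  [△XTH]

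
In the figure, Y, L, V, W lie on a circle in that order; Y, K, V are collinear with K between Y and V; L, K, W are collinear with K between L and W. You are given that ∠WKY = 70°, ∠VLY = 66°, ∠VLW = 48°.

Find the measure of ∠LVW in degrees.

∠LVW = 80°

1. ∠VKW = 110°  [linear pair at K on YV]
2. ∠VWY = 114°  [cyclic YLVW, opposite ∠L+∠W]
3. ∠VYW = 48°  [same arc VW]
4. ∠WVY = 18°  [△YVW]
5. ∠LWV = 52°  [△VKW]
6. ∠LVW = 80°  [△LVW]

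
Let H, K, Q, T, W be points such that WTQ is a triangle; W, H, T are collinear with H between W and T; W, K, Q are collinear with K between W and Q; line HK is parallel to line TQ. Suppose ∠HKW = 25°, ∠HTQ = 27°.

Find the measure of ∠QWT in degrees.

1. ∠TQW = 25°  [HK∥TQ, corresponding at K]
2. ∠QTW = 27°  [H on ray TW]
3. ∠QWT = 128°  [△WTQ]

∠QWT = 128°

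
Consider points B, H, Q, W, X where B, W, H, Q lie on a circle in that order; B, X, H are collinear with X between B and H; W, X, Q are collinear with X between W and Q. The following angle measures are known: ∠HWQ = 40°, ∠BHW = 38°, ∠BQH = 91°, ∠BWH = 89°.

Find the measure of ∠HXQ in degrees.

1. ∠HBQ = 40°  [same arc HQ]
2. ∠HBW = 53°  [△BWH]
3. ∠BHQ = 49°  [△BHQ]
4. ∠HQW = 53°  [same arc WH]
5. ∠HXQ = 78°  [△HXQ]

∠HXQ = 78°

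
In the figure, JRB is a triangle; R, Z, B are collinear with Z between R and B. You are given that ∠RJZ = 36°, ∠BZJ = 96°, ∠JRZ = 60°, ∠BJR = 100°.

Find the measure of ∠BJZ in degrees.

1. ∠BRJ = 60°  [Z on ray RB]
2. ∠JBR = 20°  [△JRB]
3. ∠JBZ = 20°  [Z on ray BR]
4. ∠BJZ = 64°  [△JZB]

∠BJZ = 64°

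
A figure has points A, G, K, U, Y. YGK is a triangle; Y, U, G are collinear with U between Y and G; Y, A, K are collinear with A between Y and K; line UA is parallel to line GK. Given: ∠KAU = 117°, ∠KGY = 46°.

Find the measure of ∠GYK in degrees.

∠GYK = 71°

1. ∠UAY = 63°  [linear pair at A on YK]
2. ∠AUY = 46°  [UA∥GK, corresponding at U]
3. ∠AYU = 71°  [△YUA]
4. ∠GYK = 71°  [U on YG, A on YK]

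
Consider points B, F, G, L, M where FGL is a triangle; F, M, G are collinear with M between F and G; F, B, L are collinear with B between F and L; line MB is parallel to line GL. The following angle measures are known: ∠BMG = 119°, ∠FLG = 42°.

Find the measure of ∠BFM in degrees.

1. ∠BMF = 61°  [linear pair at M on FG]
2. ∠FBM = 42°  [MB∥GL, corresponding at B]
3. ∠BFM = 77°  [△FMB]

∠BFM = 77°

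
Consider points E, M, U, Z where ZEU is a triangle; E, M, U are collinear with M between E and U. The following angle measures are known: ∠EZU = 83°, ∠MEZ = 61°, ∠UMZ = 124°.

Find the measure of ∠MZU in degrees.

1. ∠UEZ = 61°  [M on ray EU]
2. ∠EUZ = 36°  [△ZEU]
3. ∠MUZ = 36°  [M on ray UE]
4. ∠MZU = 20°  [△ZMU]

∠MZU = 20°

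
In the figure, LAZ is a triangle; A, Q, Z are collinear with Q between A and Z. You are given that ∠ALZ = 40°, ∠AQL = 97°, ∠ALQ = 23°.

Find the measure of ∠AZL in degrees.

∠AZL = 80°

1. ∠LAQ = 60°  [△LAQ]
2. ∠LAZ = 60°  [Q on ray AZ]
3. ∠AZL = 80°  [△LAZ]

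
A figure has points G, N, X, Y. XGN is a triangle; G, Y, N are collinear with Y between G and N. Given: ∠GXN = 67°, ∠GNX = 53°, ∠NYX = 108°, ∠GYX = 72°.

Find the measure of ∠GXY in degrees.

1. ∠NGX = 60°  [△XGN]
2. ∠XGY = 60°  [Y on ray GN]
3. ∠GXY = 48°  [△XGY]

∠GXY = 48°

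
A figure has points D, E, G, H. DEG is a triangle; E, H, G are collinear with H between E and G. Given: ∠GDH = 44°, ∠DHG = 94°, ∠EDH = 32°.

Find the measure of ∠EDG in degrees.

1. ∠DGH = 42°  [△DHG]
2. ∠DHE = 86°  [linear pair at H on EG]
3. ∠DEH = 62°  [△DEH]
4. ∠DGE = 42°  [H on ray GE]
5. ∠DEG = 62°  [H on ray EG]
6. ∠EDG = 76°  [△DEG]

∠EDG = 76°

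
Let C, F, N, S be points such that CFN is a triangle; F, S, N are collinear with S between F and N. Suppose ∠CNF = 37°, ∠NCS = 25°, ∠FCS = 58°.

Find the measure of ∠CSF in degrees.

∠CSF = 62°

1. ∠CNS = 37°  [S on ray NF]
2. ∠CSN = 118°  [△CSN]
3. ∠CSF = 62°  [linear pair at S on FN]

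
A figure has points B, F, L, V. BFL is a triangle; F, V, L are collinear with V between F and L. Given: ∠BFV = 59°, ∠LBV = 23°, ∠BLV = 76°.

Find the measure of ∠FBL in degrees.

1. ∠BFL = 59°  [V on ray FL]
2. ∠BLF = 76°  [V on ray LF]
3. ∠FBL = 45°  [△BFL]

∠FBL = 45°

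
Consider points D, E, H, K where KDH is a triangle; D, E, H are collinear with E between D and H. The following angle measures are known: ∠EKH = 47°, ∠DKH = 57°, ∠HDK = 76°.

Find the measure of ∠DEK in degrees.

∠DEK = 94°

1. ∠DHK = 47°  [△KDH]
2. ∠EHK = 47°  [E on ray HD]
3. ∠HEK = 86°  [△KEH]
4. ∠DEK = 94°  [linear pair at E on DH]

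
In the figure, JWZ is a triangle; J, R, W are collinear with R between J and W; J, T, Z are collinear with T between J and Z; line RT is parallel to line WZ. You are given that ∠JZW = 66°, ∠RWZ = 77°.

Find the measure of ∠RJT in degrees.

∠RJT = 37°

1. ∠JWZ = 77°  [R on ray WJ]
2. ∠WJZ = 37°  [△JWZ]
3. ∠RJT = 37°  [R on JW, T on JZ]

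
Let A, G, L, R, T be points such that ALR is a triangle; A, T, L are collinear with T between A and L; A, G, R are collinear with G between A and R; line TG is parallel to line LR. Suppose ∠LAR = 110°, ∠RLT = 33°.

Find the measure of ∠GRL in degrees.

∠GRL = 37°

1. ∠ALR = 33°  [T on ray LA]
2. ∠ARL = 37°  [△ALR]
3. ∠GRL = 37°  [G on ray RA]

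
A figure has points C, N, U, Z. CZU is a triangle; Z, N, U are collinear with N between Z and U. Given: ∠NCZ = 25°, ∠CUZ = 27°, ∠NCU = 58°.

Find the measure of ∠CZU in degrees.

1. ∠CUN = 27°  [N on ray UZ]
2. ∠CNU = 95°  [△CNU]
3. ∠CNZ = 85°  [linear pair at N on ZU]
4. ∠CZN = 70°  [△CZN]
5. ∠CZU = 70°  [N on ray ZU]

∠CZU = 70°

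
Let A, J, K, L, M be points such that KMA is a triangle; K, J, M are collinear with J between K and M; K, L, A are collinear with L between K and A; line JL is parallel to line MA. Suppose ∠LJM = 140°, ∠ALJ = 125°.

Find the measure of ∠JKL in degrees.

1. ∠KJL = 40°  [linear pair at J on KM]
2. ∠JLK = 55°  [linear pair at L on KA]
3. ∠JKL = 85°  [△KJL]

∠JKL = 85°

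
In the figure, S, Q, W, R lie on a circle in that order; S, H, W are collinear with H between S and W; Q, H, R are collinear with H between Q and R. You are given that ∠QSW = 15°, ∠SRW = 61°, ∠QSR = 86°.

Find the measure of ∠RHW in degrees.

1. ∠QRW = 15°  [same arc QW]
2. ∠QWR = 94°  [cyclic SQWR, opposite ∠S+∠W]
3. ∠RQW = 71°  [△QWR]
4. ∠RSW = 71°  [same arc WR]
5. ∠RWS = 48°  [△SWR]
6. ∠RHW = 117°  [△WHR]

∠RHW = 117°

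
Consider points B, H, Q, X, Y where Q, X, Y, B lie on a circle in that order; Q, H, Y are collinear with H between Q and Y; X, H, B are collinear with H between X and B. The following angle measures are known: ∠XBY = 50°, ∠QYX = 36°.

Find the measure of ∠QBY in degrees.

∠QBY = 86°

1. ∠XQY = 50°  [same arc XY]
2. ∠QXY = 94°  [△QXY]
3. ∠QBY = 86°  [cyclic QXYB, opposite ∠X+∠B]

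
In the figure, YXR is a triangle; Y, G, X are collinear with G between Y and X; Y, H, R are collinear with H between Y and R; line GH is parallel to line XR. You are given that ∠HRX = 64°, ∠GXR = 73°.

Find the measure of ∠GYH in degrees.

1. ∠XRY = 64°  [H on ray RY]
2. ∠RXY = 73°  [G on ray XY]
3. ∠RYX = 43°  [△YXR]
4. ∠GYH = 43°  [G on YX, H on YR]

∠GYH = 43°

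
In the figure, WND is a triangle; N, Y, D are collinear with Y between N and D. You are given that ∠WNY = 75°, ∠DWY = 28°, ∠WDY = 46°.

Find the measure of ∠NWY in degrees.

∠NWY = 31°

1. ∠DYW = 106°  [△WYD]
2. ∠NYW = 74°  [linear pair at Y on ND]
3. ∠NWY = 31°  [△WNY]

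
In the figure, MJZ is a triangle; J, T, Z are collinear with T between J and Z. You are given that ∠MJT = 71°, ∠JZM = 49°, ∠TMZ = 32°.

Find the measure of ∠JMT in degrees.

∠JMT = 28°

1. ∠MZT = 49°  [T on ray ZJ]
2. ∠MTZ = 99°  [△MTZ]
3. ∠JTM = 81°  [linear pair at T on JZ]
4. ∠JMT = 28°  [△MJT]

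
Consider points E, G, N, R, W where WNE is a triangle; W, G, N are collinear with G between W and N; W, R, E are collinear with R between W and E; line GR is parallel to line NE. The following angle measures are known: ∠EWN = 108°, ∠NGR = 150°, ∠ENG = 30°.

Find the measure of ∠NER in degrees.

1. ∠ENW = 30°  [G on ray NW]
2. ∠NEW = 42°  [△WNE]
3. ∠NER = 42°  [R on ray EW]

∠NER = 42°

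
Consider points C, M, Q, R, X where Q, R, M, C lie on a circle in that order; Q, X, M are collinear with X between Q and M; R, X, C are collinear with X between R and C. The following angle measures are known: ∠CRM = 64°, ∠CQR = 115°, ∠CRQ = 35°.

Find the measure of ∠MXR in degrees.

∠MXR = 86°

1. ∠CQM = 64°  [same arc MC]
2. ∠QCR = 30°  [△QRC]
3. ∠CXQ = 86°  [△QXC]
4. ∠MXR = 86°  [vertical angles at X]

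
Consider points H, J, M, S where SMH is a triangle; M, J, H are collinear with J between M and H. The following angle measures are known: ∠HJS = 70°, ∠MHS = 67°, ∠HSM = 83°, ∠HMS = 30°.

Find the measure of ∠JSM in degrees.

1. ∠MJS = 110°  [linear pair at J on MH]
2. ∠JMS = 30°  [J on ray MH]
3. ∠JSM = 40°  [△SMJ]

∠JSM = 40°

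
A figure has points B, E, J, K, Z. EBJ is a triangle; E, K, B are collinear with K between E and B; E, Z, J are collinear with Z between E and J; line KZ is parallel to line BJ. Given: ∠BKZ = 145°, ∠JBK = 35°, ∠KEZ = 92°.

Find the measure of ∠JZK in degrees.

1. ∠EKZ = 35°  [linear pair at K on EB]
2. ∠EZK = 53°  [△EKZ]
3. ∠JZK = 127°  [linear pair at Z on EJ]

∠JZK = 127°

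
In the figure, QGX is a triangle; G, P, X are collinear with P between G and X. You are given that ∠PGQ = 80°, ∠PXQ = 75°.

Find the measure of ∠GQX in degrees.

∠GQX = 25°

1. ∠QGX = 80°  [P on ray GX]
2. ∠GXQ = 75°  [P on ray XG]
3. ∠GQX = 25°  [△QGX]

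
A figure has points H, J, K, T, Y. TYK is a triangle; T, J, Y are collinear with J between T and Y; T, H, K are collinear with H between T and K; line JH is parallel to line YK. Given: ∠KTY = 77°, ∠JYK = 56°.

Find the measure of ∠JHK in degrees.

1. ∠KYT = 56°  [J on ray YT]
2. ∠TKY = 47°  [△TYK]
3. ∠JHT = 47°  [JH∥YK, corresponding at H]
4. ∠JHK = 133°  [linear pair at H on TK]

∠JHK = 133°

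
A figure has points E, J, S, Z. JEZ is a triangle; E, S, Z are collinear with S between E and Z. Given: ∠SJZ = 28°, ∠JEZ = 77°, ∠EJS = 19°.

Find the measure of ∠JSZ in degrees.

∠JSZ = 96°

1. ∠JES = 77°  [S on ray EZ]
2. ∠ESJ = 84°  [△JES]
3. ∠JSZ = 96°  [linear pair at S on EZ]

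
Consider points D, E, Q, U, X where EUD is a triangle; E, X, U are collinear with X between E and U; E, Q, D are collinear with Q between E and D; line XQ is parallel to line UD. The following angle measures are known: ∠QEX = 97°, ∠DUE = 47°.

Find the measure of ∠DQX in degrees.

1. ∠DEU = 97°  [X on EU, Q on ED]
2. ∠EDU = 36°  [△EUD]
3. ∠EQX = 36°  [XQ∥UD, corresponding at Q]
4. ∠DQX = 144°  [linear pair at Q on ED]

∠DQX = 144°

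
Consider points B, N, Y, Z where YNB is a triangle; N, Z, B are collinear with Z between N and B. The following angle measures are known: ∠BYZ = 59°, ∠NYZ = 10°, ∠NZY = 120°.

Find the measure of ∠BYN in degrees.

∠BYN = 69°

1. ∠YNZ = 50°  [△YNZ]
2. ∠BZY = 60°  [linear pair at Z on NB]
3. ∠BNY = 50°  [Z on ray NB]
4. ∠YBZ = 61°  [△YZB]
5. ∠NBY = 61°  [Z on ray BN]
6. ∠BYN = 69°  [△YNB]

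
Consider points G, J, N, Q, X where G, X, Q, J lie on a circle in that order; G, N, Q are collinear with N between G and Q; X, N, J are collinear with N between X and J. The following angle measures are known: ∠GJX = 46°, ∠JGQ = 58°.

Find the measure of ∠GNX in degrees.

1. ∠GQX = 46°  [same arc GX]
2. ∠JXQ = 58°  [same arc QJ]
3. ∠QNX = 76°  [△XNQ]
4. ∠GNX = 104°  [linear pair at N on GQ]

∠GNX = 104°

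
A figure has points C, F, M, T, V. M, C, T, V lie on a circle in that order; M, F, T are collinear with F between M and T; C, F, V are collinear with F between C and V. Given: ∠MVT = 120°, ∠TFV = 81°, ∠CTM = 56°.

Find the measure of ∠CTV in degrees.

∠CTV = 91°

1. ∠MCT = 60°  [cyclic MCTV, opposite ∠C+∠V]
2. ∠CFM = 81°  [vertical angles at F]
3. ∠CVM = 56°  [same arc MC]
4. ∠CMT = 64°  [△MCT]
5. ∠MCV = 35°  [△MFC]
6. ∠CMV = 89°  [△MCV]
7. ∠CTV = 91°  [cyclic MCTV, opposite ∠M+∠T]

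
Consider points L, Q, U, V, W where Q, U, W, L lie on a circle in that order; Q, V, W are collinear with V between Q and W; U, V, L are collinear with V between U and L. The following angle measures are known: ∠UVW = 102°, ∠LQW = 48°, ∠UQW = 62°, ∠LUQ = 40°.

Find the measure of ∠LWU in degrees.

1. ∠LUW = 48°  [same arc WL]
2. ∠ULW = 62°  [same arc UW]
3. ∠LWU = 70°  [△UWL]

∠LWU = 70°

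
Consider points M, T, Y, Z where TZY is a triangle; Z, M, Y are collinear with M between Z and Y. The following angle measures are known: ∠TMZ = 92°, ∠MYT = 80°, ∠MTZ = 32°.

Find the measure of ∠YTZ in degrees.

∠YTZ = 44°

1. ∠MZT = 56°  [△TZM]
2. ∠TYZ = 80°  [M on ray YZ]
3. ∠TZY = 56°  [M on ray ZY]
4. ∠YTZ = 44°  [△TZY]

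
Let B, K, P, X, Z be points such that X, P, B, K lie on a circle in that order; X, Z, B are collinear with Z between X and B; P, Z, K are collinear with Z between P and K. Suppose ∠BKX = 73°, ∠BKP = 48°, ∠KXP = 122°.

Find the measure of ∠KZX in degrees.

∠KZX = 81°

1. ∠BPX = 107°  [cyclic XPBK, opposite ∠P+∠K]
2. ∠BXP = 48°  [same arc PB]
3. ∠KBP = 58°  [cyclic XPBK, opposite ∠X+∠B]
4. ∠PBX = 25°  [△XPB]
5. ∠BPK = 74°  [△PBK]
6. ∠PKX = 25°  [same arc XP]
7. ∠BXK = 74°  [same arc BK]
8. ∠KZX = 81°  [△XZK]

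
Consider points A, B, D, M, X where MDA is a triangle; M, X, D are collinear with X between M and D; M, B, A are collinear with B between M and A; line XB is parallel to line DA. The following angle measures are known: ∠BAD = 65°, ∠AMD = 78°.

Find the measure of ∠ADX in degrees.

1. ∠DAM = 65°  [B on ray AM]
2. ∠ADM = 37°  [△MDA]
3. ∠ADX = 37°  [X on ray DM]

∠ADX = 37°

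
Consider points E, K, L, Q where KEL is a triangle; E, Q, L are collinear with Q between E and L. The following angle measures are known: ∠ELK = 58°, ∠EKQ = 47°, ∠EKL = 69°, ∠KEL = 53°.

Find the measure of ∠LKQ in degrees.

∠LKQ = 22°

1. ∠KLQ = 58°  [Q on ray LE]
2. ∠KEQ = 53°  [Q on ray EL]
3. ∠EQK = 80°  [△KEQ]
4. ∠KQL = 100°  [linear pair at Q on EL]
5. ∠LKQ = 22°  [△KQL]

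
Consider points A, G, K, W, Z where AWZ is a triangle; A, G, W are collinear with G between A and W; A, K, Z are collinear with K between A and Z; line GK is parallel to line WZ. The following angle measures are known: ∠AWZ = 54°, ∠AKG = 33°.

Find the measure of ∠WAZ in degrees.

1. ∠AGK = 54°  [GK∥WZ, corresponding at G]
2. ∠GAK = 93°  [△AGK]
3. ∠WAZ = 93°  [G on AW, K on AZ]

∠WAZ = 93°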